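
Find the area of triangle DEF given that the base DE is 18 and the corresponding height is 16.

Area = (1/2)(18)(16) = 144

144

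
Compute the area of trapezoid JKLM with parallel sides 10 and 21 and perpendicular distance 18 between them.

Area = (10 + 21) * 18 / 2 = 558 / 2 = 279

279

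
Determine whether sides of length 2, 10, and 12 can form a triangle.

Check the triangle inequality: 2 + 10 = 12 ≤ 12.
Since the sum of two sides does not exceed the third, no triangle can be formed.

No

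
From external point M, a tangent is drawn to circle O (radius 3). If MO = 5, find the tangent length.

The tangent, radius, and line from the external point to the center form a right triangle.
The right angle is where the tangent meets the radius.
By the Pythagorean theorem: tangent² + 3² = 5²
tangent² = 25 - 9 = 16
tangent = 4

4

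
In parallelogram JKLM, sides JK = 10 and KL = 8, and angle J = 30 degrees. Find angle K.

Consecutive angles are supplementary: angle K = 180 - 30 = 150 degrees.

150 degrees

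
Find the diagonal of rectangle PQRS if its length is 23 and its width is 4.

Using the Pythagorean theorem:
d² = 23² + 4² = 529 + 16 = 545
d = sqrt(545)

sqrt(545)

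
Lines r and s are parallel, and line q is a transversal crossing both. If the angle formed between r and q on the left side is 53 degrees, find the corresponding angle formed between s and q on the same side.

Corresponding angles are equal: 53 degrees.

53 degrees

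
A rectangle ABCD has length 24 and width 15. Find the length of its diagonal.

A rectangle's diagonal splits it into two right triangles, with the diagonal as the hypotenuse.
By the Pythagorean theorem, d^2 = 24^2 + 15^2 = 801.
Therefore d = sqrt(801) = 3*sqrt(89).

3*sqrt(89)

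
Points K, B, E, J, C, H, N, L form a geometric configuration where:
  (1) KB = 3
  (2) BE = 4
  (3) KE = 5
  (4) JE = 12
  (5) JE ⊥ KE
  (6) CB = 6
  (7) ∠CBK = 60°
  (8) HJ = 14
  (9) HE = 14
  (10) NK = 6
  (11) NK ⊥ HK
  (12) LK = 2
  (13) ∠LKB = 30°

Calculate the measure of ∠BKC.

Step 1: By the law of cosines on triangle KBC: KC² = 3² + 6² − 2·3·6·cos(60°) = 27, so KC = 3·√3.
Step 2: By the inverse law of cosines on triangle BKC: cos(∠BKC) = (3² + (3·√3)² − 6²) / (2·3·3·√3) = 0/31.18 = 0, so ∠BKC = 90°.

Therefore, the measure of angle ∠BKC = 90°.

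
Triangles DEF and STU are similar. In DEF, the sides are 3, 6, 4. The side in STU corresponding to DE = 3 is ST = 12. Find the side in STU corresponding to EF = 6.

Similar triangles have proportional sides. Setting up the proportion:
ST / DE = TU / EF
12 / 3 = TU / 6
TU = 6 * 12 / 3 = 24.

24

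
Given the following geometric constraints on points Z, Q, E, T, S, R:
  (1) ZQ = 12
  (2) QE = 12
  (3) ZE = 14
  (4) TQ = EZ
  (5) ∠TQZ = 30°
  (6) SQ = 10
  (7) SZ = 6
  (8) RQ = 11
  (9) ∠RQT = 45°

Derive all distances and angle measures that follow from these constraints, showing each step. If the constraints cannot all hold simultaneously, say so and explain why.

The constraints are consistent.

From the given relations:
  TQ = EZ = 14

Step 1: From ZQ = 12, QT = 14, and ∠ZQT = 30°, by the law of cosines:
  ZT² = ZQ² + QT² - 2·ZQ·QT·cos(30°) = 144 + 196 - 291 = 49.02
  ZT ≈ 7

Step 2: From TQ = 14, QR = 11, and ∠TQR = 45°, by the law of cosines:
  TR² = TQ² + QR² - 2·TQ·QR·cos(45°) = 196 + 121 - 217.8 = 99.21
  TR ≈ 9.96

Step 3: From ZE = 14, ZQ = 12, EQ = 12, by the inverse law of cosines:
  cos(∠EZQ) = (ZE² + ZQ² - EQ²) / (2·ZE·ZQ)
  ∠EZQ = 54.31°

Step 4: From ZQ = 12, ZS = 6, QS = 10, by the inverse law of cosines:
  cos(∠QZS) = (ZQ² + ZS² - QS²) / (2·ZQ·ZS)
  ∠QZS = 56.25°

Step 5: From QE = 12, QZ = 12, EZ = 14, by the inverse law of cosines:
  cos(∠EQZ) = (QE² + QZ² - EZ²) / (2·QE·QZ)
  ∠EQZ = 71.37°

Step 6: From QS = 10, QZ = 12, SZ = 6, by the inverse law of cosines:
  cos(∠SQZ) = (QS² + QZ² - SZ²) / (2·QS·QZ)
  ∠SQZ = 29.93°

Step 7: From EQ = 12, EZ = 14, QZ = 12, by the inverse law of cosines:
  cos(∠QEZ) = (EQ² + EZ² - QZ²) / (2·EQ·EZ)
  ∠QEZ = 54.31°

Step 8: From SQ = 10, SZ = 6, QZ = 12, by the inverse law of cosines:
  cos(∠QSZ) = (SQ² + SZ² - QZ²) / (2·SQ·SZ)
  ∠QSZ = 93.82°

Step 9: From ZQ = 12, ZT = 7, QT = 14, by the inverse law of cosines:
  cos(∠QZT) = (ZQ² + ZT² - QT²) / (2·ZQ·ZT)
  ∠QZT = 91.02°

Step 10: From TQ = 14, TR = 9.96, QR = 11, by the inverse law of cosines:
  cos(∠QTR) = (TQ² + TR² - QR²) / (2·TQ·TR)
  ∠QTR = 51.34°

Step 11: From TQ = 14, TZ = 7, QZ = 12, by the inverse law of cosines:
  cos(∠QTZ) = (TQ² + TZ² - QZ²) / (2·TQ·TZ)
  ∠QTZ = 58.98°

Step 12: From RQ = 11, RT = 9.96, QT = 14, by the inverse law of cosines:
  cos(∠QRT) = (RQ² + RT² - QT²) / (2·RQ·RT)
  ∠QRT = 83.66°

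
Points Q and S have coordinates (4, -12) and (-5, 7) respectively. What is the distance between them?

d = sqrt((-5 - 4)^2 + (7 - -12)^2)
d = sqrt(-9^2 + 19^2)
d = sqrt(81 + 361)
d = sqrt(442)

sqrt(442)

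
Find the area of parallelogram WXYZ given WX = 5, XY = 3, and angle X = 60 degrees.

Area = a * b * sin(theta)
Area = 5 * 3 * sin(60 degrees)
Area = 15 * sqrt(3)/2
Area = 15*sqrt(3)/2

15*sqrt(3)/2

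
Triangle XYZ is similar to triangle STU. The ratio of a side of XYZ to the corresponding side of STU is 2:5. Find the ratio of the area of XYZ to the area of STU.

Area scales with the square of linear dimensions. If every length is multiplied by 2/5, then the area is multiplied by (2/5)^2 = 4/25.
The area ratio is 4:25.

4:25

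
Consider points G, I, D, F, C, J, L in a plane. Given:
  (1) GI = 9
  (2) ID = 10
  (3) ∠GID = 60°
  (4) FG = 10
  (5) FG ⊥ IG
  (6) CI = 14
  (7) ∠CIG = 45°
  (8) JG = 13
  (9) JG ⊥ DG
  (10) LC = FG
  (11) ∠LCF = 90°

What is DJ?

Step 1: By the law of cosines on triangle DIG: DG² = 10² + 9² − 2·10·9·cos(60°) = 91, so DG = √91.
Step 2: By the law of cosines on triangle DGJ: DJ² = √91² + 13² − 2·√91·13·cos(90°) = 260, so DJ = 2·√65.

Therefore, the length of DJ = 2·√65.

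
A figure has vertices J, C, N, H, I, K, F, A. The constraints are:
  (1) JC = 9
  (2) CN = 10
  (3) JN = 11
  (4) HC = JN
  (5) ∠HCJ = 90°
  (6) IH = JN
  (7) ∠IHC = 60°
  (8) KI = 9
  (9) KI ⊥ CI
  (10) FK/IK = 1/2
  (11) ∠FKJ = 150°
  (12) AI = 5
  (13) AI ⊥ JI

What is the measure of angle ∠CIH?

From the given relations: IH = JN = 11; HC = JN = 11.
Step 1: By the law of cosines on triangle IHC: IC² = 11² + 11² − 2·11·11·cos(60°) = 121, so IC = 11.
Step 2: By the inverse law of cosines on triangle CIH: cos(∠CIH) = (11² + 11² − 11²) / (2·11·11) = 121/242 = 0.5, so ∠CIH = 60°.

Therefore, the measure of angle ∠CIH = 60°.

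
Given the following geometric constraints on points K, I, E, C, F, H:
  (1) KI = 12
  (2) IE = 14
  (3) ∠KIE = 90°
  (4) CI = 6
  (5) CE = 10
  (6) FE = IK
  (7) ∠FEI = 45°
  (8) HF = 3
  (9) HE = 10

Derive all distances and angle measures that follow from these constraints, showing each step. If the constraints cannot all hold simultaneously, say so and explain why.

The constraints are consistent.

From the given relations:
  FE = IK = 12

Step 1: From KI = 12, IE = 14, and ∠KIE = 90°, by the law of cosines:
  KE² = KI² + IE² - 2·KI·IE·cos(90°) = 144 + 196 - 0 = 340
  KE = 2·√85

Step 2: From IE = 14, EF = 12, and ∠IEF = 45°, by the law of cosines:
  IF² = IE² + EF² - 2·IE·EF·cos(45°) = 196 + 144 - 237.6 = 102.4
  IF ≈ 10.12

Step 3: From IC = 6, IE = 14, CE = 10, by the inverse law of cosines:
  cos(∠CIE) = (IC² + IE² - CE²) / (2·IC·IE)
  ∠CIE = 38.21°

Step 4: From EC = 10, EI = 14, CI = 6, by the inverse law of cosines:
  cos(∠CEI) = (EC² + EI² - CI²) / (2·EC·EI)
  ∠CEI = 21.79°

Step 5: From EF = 12, EH = 10, FH = 3, by the inverse law of cosines:
  cos(∠FEH) = (EF² + EH² - FH²) / (2·EF·EH)
  ∠FEH = 11.72°

Step 6: From CE = 10, CI = 6, EI = 14, by the inverse law of cosines:
  cos(∠ECI) = (CE² + CI² - EI²) / (2·CE·CI)
  ∠ECI = 120°

Step 7: From FE = 12, FH = 3, EH = 10, by the inverse law of cosines:
  cos(∠EFH) = (FE² + FH² - EH²) / (2·FE·FH)
  ∠EFH = 42.6°

Step 8: From HE = 10, HF = 3, EF = 12, by the inverse law of cosines:
  cos(∠EHF) = (HE² + HF² - EF²) / (2·HE·HF)
  ∠EHF = 125.69°

Step 9: From KE = 2·√85, KI = 12, EI = 14, by the inverse law of cosines:
  cos(∠EKI) = (KE² + KI² - EI²) / (2·KE·KI)
  ∠EKI = 49.4°

Step 10: From IE = 14, IF = 10.12, EF = 12, by the inverse law of cosines:
  cos(∠EIF) = (IE² + IF² - EF²) / (2·IE·IF)
  ∠EIF = 56.98°

Step 11: From EI = 14, EK = 2·√85, IK = 12, by the inverse law of cosines:
  cos(∠IEK) = (EI² + EK² - IK²) / (2·EI·EK)
  ∠IEK = 40.6°

Step 12: From FE = 12, FI = 10.12, EI = 14, by the inverse law of cosines:
  cos(∠EFI) = (FE² + FI² - EI²) / (2·FE·FI)
  ∠EFI = 78.02°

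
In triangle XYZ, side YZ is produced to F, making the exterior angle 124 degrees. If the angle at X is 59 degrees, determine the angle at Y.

angle Y = 124 - 59 = 65 degrees (exterior angle theorem).

65 degrees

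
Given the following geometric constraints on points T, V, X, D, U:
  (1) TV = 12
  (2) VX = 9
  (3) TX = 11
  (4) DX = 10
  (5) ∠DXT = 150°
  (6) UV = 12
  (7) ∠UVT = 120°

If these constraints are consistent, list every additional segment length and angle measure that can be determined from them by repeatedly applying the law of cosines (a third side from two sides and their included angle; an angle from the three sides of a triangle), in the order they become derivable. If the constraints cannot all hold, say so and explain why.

The constraints are consistent. Derivable facts, in order:
After 1 step:
- TD ≈ 20.29
- TU = 12·√3
- ∠TVX = 61.22°
- ∠TXV = 72.97°
- ∠VTX = 45.82°
After 2 steps:
- ∠DTX = 14.27°
- ∠TDX = 15.73°
- ∠TUV = 30°
- ∠UTV = 30°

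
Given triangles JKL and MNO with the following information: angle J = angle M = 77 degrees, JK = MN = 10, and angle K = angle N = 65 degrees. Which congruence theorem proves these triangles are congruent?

The given information matches ASA: Two pairs of corresponding angles and the included side are equal (Angle-Side-Angle).

ASA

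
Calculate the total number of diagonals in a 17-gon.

The number of diagonals in an n-gon is n(n - 3)/2.
For n = 17: 17(17 - 3)/2 = 17 × 14 / 2 = 119.

119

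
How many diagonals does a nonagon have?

The number of diagonals in an n-gon is n(n - 3)/2.
For n = 9: 9(9 - 3)/2 = 9 × 6 / 2 = 27.

27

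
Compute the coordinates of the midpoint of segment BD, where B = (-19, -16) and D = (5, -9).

M = ((x₁ + x₂)/2, (y₁ + y₂)/2)
= ((-19 + 5)/2, (-16 + -9)/2)
= (-14/2, -25/2) = (-7, -25/2)

(-7, -25/2)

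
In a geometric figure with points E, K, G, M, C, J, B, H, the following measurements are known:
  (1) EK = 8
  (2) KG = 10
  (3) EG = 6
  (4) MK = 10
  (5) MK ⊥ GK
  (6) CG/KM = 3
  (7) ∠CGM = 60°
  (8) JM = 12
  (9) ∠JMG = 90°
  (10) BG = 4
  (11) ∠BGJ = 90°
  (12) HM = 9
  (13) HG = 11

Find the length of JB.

Step 1: By the law of cosines on triangle GKM: GM² = 10² + 10² − 2·10·10·cos(90°) = 200, so GM = 10·√2.
Step 2: By the law of cosines on triangle JMG: JG² = 12² + (10·√2)² − 2·12·10·√2·cos(90°) = 344, so JG = 2·√86.
Step 3: By the law of cosines on triangle JGB: JB² = (2·√86)² + 4² − 2·2·√86·4·cos(90°) = 360, so JB = 6·√10.

Therefore, the length of JB = 6·√10.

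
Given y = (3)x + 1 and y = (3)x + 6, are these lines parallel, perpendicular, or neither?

Slope of line 1: m1 = 3
Slope of line 2: m2 = 3
m1 = m2, so the lines are parallel.

Parallel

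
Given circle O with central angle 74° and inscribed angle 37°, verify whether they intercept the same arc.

By the inscribed angle theorem, if both angles subtend the same arc, the inscribed angle must be half the central angle.
Half of 74° = 37°, which equals the given inscribed angle of 37°.
Therefore, yes, they correspond to the same arc.

Yes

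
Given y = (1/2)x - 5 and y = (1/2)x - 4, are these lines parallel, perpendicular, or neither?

Slope of line 1: m1 = 1/2
Slope of line 2: m2 = 1/2
Two lines are parallel if and only if they have equal slopes (or both are vertical).
Here m1 = m2 = 1/2, confirming the lines are parallel.

Parallel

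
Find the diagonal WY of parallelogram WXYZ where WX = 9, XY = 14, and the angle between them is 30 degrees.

Using the law of cosines:
d^2 = 9^2 + 14^2 - 2(9)(14)cos(30 degrees)
d^2 = 81 + 196 - 252*sqrt(3)/2
d^2 = 277 - 126*sqrt(3)
d = sqrt(277 - 126*sqrt(3))

sqrt(277 - 126*sqrt(3))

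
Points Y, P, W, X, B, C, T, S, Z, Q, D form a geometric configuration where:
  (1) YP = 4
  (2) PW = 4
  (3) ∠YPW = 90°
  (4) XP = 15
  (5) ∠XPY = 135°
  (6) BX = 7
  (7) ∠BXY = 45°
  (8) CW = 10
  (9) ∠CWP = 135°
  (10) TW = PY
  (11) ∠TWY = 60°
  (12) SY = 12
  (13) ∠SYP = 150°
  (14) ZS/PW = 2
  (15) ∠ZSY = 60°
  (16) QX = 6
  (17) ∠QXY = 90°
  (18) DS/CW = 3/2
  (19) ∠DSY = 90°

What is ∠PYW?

Step 1: By the law of cosines on triangle YPW: YW² = 4² + 4² − 2·4·4·cos(90°) = 32, so YW = 4·√2.
Step 2: By the inverse law of cosines on triangle PYW: cos(∠PYW) = (4² + (4·√2)² − 4²) / (2·4·4·√2) = 32/45.25 = 0.7071, so ∠PYW = 45°.

Therefore, the measure of angle ∠PYW = 45°.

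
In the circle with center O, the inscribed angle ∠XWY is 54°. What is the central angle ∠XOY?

By the inscribed angle theorem, the central angle is twice the inscribed angle.
Central angle = 2 × 54° = 108°

108°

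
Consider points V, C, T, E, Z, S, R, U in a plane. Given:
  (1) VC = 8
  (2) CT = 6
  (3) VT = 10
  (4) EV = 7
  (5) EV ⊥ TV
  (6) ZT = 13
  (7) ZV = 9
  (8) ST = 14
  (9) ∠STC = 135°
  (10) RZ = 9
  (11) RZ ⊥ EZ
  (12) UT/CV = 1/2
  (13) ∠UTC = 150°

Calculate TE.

Step 1: By the law of cosines on triangle TVE: TE² = 10² + 7² − 2·10·7·cos(90°) = 149, so TE = √149.

Therefore, the length of TE = √149.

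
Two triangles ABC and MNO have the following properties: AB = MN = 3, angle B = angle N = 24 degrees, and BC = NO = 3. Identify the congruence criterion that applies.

The given information matches SAS: Two pairs of corresponding sides and the included angle are equal (Side-Angle-Side).

SAS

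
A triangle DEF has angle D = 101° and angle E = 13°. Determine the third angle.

Let angle F = x. Then 101 + 13 + x = 180.
x = 180 - 114 = 66 degrees.

66 degrees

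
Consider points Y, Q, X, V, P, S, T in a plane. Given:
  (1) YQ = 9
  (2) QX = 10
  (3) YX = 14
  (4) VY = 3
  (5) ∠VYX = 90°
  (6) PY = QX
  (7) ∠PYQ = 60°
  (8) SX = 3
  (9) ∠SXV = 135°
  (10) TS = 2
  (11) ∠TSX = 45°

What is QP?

From the given relations: PY = QX = 10.
Step 1: By the law of cosines on triangle QYP: QP² = 9² + 10² − 2·9·10·cos(60°) = 91, so QP = √91.

Therefore, the length of QP = √91.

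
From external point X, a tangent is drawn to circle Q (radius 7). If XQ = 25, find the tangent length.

Let T be the point of tangency. Then QT ⊥ XT (radius ⊥ tangent).
In right triangle QTX: QX² = QT² + XT²
25² = 7² + XT²
XT² = 576, XT = 24

24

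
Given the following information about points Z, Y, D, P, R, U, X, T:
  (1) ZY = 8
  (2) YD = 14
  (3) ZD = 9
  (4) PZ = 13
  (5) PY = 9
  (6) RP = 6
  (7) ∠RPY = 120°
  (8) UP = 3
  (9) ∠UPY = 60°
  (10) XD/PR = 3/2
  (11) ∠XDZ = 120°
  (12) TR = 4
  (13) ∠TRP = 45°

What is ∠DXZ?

From the given relations: XD = 3/2·PR = 3/2·6 = 9.
Step 1: By the law of cosines on triangle XDZ: XZ² = 9² + 9² − 2·9·9·cos(120°) = 243, so XZ = 9·√3.
Step 2: By the inverse law of cosines on triangle DXZ: cos(∠DXZ) = (9² + (9·√3)² − 9²) / (2·9·9·√3) = 243/280.59 = 0.866, so ∠DXZ = 30°.

Therefore, the measure of angle ∠DXZ = 30°.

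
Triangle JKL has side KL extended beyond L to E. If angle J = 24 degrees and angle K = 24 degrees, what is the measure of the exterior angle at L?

By the exterior angle theorem, an exterior angle of a triangle equals the sum of the two remote interior angles.
Exterior angle = angle J + angle K
Exterior angle = 24 + 24 = 48 degrees

48 degrees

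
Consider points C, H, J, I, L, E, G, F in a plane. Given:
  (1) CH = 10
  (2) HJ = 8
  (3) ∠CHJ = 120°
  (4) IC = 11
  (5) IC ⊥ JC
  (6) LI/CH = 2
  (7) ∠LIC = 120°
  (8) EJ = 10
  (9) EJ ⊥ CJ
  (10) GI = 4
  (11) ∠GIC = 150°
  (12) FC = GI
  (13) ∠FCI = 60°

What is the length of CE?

Step 1: By the law of cosines on triangle JHC: JC² = 8² + 10² − 2·8·10·cos(120°) = 244, so JC = 2·√61.
Step 2: By the law of cosines on triangle CJE: CE² = (2·√61)² + 10² − 2·2·√61·10·cos(90°) = 344, so CE = 2·√86.

Therefore, the length of CE = 2·√86.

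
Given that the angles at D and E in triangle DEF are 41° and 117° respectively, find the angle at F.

angle F = 180 - 41 - 117 = 22 degrees.

22 degrees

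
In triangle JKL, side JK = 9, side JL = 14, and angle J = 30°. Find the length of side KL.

By the law of cosines: KL^2 = JK^2 + JL^2 - 2*JK*JL*cos(J)
KL^2 = 9^2 + 14^2 - 2*9*14*cos(30°)
KL^2 = 81 + 196 - 252*(sqrt(3)/2)
KL^2 = 277 - 126*sqrt(3)
KL = sqrt(277 - 126*sqrt(3))

sqrt(277 - 126*sqrt(3))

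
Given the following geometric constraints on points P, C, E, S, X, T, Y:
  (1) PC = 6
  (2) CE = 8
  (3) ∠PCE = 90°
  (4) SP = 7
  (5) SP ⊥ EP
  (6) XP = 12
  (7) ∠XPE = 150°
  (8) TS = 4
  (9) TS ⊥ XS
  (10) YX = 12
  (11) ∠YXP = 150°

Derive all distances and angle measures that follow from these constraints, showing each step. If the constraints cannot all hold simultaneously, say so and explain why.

The constraints are consistent.

Step 1: From PC = 6, CE = 8, and ∠PCE = 90°, by the law of cosines:
  PE² = PC² + CE² - 2·PC·CE·cos(90°) = 36 + 64 - 0 = 100
  PE = 10

Step 2: From PX = 12, XY = 12, and ∠PXY = 150°, by the law of cosines:
  PY² = PX² + XY² - 2·PX·XY·cos(150°) = 144 + 144 + 249.4 = 537.4
  PY ≈ 23.18

Step 3: From EP = 10, PS = 7, and ∠EPS = 90°, by the law of cosines:
  ES² = EP² + PS² - 2·EP·PS·cos(90°) = 100 + 49 - 0 = 149
  ES = √149

Step 4: From EP = 10, PX = 12, and ∠EPX = 150°, by the law of cosines:
  EX² = EP² + PX² - 2·EP·PX·cos(150°) = 100 + 144 + 207.8 = 451.8
  EX ≈ 21.26

Step 5: From PC = 6, PE = 10, CE = 8, by the inverse law of cosines:
  cos(∠CPE) = (PC² + PE² - CE²) / (2·PC·PE)
  ∠CPE = 53.13°

Step 6: From PX = 12, PY = 23.18, XY = 12, by the inverse law of cosines:
  cos(∠XPY) = (PX² + PY² - XY²) / (2·PX·PY)
  ∠XPY = 15°

Step 7: From EC = 8, EP = 10, CP = 6, by the inverse law of cosines:
  cos(∠CEP) = (EC² + EP² - CP²) / (2·EC·EP)
  ∠CEP = 36.87°

Step 8: From YP = 23.18, YX = 12, PX = 12, by the inverse law of cosines:
  cos(∠PYX) = (YP² + YX² - PX²) / (2·YP·YX)
  ∠PYX = 15°

Step 9: From EP = 10, ES = √149, PS = 7, by the inverse law of cosines:
  cos(∠PES) = (EP² + ES² - PS²) / (2·EP·ES)
  ∠PES = 34.99°

Step 10: From EP = 10, EX = 21.26, PX = 12, by the inverse law of cosines:
  cos(∠PEX) = (EP² + EX² - PX²) / (2·EP·EX)
  ∠PEX = 16.4°

Step 11: From SE = √149, SP = 7, EP = 10, by the inverse law of cosines:
  cos(∠ESP) = (SE² + SP² - EP²) / (2·SE·SP)
  ∠ESP = 55.01°

Step 12: From XE = 21.26, XP = 12, EP = 10, by the inverse law of cosines:
  cos(∠EXP) = (XE² + XP² - EP²) / (2·XE·XP)
  ∠EXP = 13.6°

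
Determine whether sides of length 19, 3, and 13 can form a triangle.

The longest side is 19. The other two sides sum to 3 + 13 = 16.
Since 16 ≤ 19, the two shorter sides cannot reach around to close the triangle.

No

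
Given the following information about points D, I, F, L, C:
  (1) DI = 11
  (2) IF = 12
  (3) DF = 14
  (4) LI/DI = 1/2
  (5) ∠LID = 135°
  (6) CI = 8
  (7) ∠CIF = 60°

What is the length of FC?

Step 1: By the law of cosines on triangle FIC: FC² = 12² + 8² − 2·12·8·cos(60°) = 112, so FC = 4·√7.

Therefore, the length of FC = 4·√7.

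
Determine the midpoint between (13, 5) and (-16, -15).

The midpoint is the average of the coordinates:
x: (13 + -16)/2 = -3/2
y: (5 + -15)/2 = -5
Midpoint = (-3/2, -5)

(-3/2, -5)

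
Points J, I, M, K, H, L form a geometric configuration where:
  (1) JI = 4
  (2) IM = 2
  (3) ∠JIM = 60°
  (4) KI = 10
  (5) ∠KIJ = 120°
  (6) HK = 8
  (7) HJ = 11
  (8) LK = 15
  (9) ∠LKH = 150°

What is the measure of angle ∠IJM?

Step 1: By the law of cosines on triangle JIM: JM² = 4² + 2² − 2·4·2·cos(60°) = 12, so JM = 2·√3.
Step 2: By the inverse law of cosines on triangle IJM: cos(∠IJM) = (4² + (2·√3)² − 2²) / (2·4·2·√3) = 24/27.71 = 0.866, so ∠IJM = 30°.

Therefore, the measure of angle ∠IJM = 30°.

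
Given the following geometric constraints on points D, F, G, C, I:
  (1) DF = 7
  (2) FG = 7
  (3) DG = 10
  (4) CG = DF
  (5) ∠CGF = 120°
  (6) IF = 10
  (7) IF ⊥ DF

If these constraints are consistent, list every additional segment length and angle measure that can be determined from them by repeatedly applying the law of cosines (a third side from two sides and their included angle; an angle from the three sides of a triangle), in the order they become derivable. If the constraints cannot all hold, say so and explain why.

The constraints are consistent. Derivable facts, in order:
After 1 step:
- DI = √149
- FC = 7·√3
- ∠DFG = 91.17°
- ∠DGF = 44.42°
- ∠FDG = 44.42°
After 2 steps:
- ∠CFG = 30°
- ∠DIF = 34.99°
- ∠FCG = 30°
- ∠FDI = 55.01°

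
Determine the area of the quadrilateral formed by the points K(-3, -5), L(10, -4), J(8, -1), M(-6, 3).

Shoelace: sum of cross terms = 141, Area = (1/2)|141| = 141/2

141/2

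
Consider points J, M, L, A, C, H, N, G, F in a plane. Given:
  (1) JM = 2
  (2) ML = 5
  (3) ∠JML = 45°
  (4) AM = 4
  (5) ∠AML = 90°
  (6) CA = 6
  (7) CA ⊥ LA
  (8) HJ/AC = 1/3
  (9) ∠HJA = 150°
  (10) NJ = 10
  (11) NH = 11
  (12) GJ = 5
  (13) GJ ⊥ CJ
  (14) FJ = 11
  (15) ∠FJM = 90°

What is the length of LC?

Step 1: By the law of cosines on triangle LMA: LA² = 5² + 4² − 2·5·4·cos(90°) = 41, so LA = √41.
Step 2: By the law of cosines on triangle LAC: LC² = √41² + 6² − 2·√41·6·cos(90°) = 77, so LC = √77.

Therefore, the length of LC = √77.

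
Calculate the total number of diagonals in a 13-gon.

Total line segments between 13 vertices = C(13,2) = 78.
Subtract the 13 sides: 78 - 13 = 65 diagonals.

65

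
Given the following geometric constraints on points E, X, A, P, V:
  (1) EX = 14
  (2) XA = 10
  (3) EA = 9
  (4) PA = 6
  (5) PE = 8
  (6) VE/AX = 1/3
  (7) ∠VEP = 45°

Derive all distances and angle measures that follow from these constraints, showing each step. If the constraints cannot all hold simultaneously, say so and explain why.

The constraints are consistent.

From the given relations:
  VE = 1/3·AX = 1/3·10 ≈ 3.33

Step 1: From PE = 8, EV = 3.33, and ∠PEV = 45°, by the law of cosines:
  PV² = PE² + EV² - 2·PE·EV·cos(45°) = 64 + 11.11 - 37.71 = 37.4
  PV ≈ 6.12

Step 2: From EA = 9, EP = 8, AP = 6, by the inverse law of cosines:
  cos(∠AEP) = (EA² + EP² - AP²) / (2·EA·EP)
  ∠AEP = 40.8°

Step 3: From EA = 9, EX = 14, AX = 10, by the inverse law of cosines:
  cos(∠AEX) = (EA² + EX² - AX²) / (2·EA·EX)
  ∠AEX = 45.38°

Step 4: From XA = 10, XE = 14, AE = 9, by the inverse law of cosines:
  cos(∠AXE) = (XA² + XE² - AE²) / (2·XA·XE)
  ∠AXE = 39.84°

Step 5: From AE = 9, AP = 6, EP = 8, by the inverse law of cosines:
  cos(∠EAP) = (AE² + AP² - EP²) / (2·AE·AP)
  ∠EAP = 60.61°

Step 6: From AE = 9, AX = 10, EX = 14, by the inverse law of cosines:
  cos(∠EAX) = (AE² + AX² - EX²) / (2·AE·AX)
  ∠EAX = 94.78°

Step 7: From PA = 6, PE = 8, AE = 9, by the inverse law of cosines:
  cos(∠APE) = (PA² + PE² - AE²) / (2·PA·PE)
  ∠APE = 78.58°

Step 8: From PE = 8, PV = 6.12, EV = 3.33, by the inverse law of cosines:
  cos(∠EPV) = (PE² + PV² - EV²) / (2·PE·PV)
  ∠EPV = 22.67°

Step 9: From VE = 3.33, VP = 6.12, EP = 8, by the inverse law of cosines:
  cos(∠EVP) = (VE² + VP² - EP²) / (2·VE·VP)
  ∠EVP = 112.33°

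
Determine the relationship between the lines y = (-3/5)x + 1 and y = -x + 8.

Slope of line 1: m1 = -3/5
Slope of line 2: m2 = -1
m1 != m2 and m1*m2 = 3/5 != -1. Neither.

Neither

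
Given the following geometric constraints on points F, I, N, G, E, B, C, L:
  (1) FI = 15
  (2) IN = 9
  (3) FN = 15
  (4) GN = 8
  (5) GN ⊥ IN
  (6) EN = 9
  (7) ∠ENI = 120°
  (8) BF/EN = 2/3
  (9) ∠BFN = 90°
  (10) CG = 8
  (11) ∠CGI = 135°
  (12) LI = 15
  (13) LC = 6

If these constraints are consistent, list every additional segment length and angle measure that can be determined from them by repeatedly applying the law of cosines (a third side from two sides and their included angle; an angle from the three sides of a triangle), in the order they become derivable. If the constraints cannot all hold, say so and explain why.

The constraints are consistent. Derivable facts, in order:
After 1 step:
- IE = 9·√3
- IG = √145
- NB = 3·√29
- ∠FIN = 72.54°
- ∠FNI = 72.54°
- ∠IFN = 34.92°
After 2 steps:
- IC ≈ 18.58
- ∠BNF = 21.8°
- ∠EIN = 30°
- ∠FBN = 68.2°
- ∠GIN = 41.63°
- ∠IEN = 30°
- ∠IGN = 48.37°
After 3 steps:
- ∠CIG = 17.73°
- ∠CIL = 16.58°
- ∠CLI = 117.9°
- ∠GCI = 27.27°
- ∠ICL = 45.52°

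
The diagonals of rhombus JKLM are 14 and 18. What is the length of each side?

In a rhombus, the diagonals bisect each other perpendicularly, creating four congruent right triangles.
Each triangle has legs 7 (half of 14) and 9 (half of 18).
The hypotenuse of each right triangle is a side of the rhombus:
side = sqrt(7^2 + 9^2) = sqrt(130)

sqrt(130)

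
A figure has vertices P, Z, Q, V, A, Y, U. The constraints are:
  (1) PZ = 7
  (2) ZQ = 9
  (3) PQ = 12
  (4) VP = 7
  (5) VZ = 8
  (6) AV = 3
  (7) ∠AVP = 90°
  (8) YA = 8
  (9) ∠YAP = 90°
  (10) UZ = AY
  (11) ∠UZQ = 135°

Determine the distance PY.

Step 1: By the law of cosines on triangle PVA: PA² = 7² + 3² − 2·7·3·cos(90°) = 58, so PA = √58.
Step 2: By the law of cosines on triangle PAY: PY² = √58² + 8² − 2·√58·8·cos(90°) = 122, so PY = √122.

Therefore, the length of PY = √122.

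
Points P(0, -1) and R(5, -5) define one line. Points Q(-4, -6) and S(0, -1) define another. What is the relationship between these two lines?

Slope of line 1: m1 = (-5 - -1)/(5 - 0) = -4/5 = -4/5
Slope of line 2: m2 = (-1 - -6)/(0 - -4) = 5/4 = 5/4
m1 * m2 = -1, so perpendicular.

Perpendicular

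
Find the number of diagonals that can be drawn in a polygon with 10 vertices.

Each of the 10 vertices connects to 7 non-adjacent vertices via diagonals.
Total connections = 10 × 7 = 70, but each diagonal is counted twice.
Number of diagonals = 70 / 2 = 35.

35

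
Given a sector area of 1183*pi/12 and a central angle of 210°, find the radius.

The sector covers 210°/360° = 7/12 of the full circle.
Full circle area = 1183*pi/12 / 7/12 = 169*pi.
Since full area = πr², we get r² = 169*pi/π = 169, so r = 13.

13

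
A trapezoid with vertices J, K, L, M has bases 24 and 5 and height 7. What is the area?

Area = (24 + 5) * 7 / 2 = 203 / 2 = 203/2

203/2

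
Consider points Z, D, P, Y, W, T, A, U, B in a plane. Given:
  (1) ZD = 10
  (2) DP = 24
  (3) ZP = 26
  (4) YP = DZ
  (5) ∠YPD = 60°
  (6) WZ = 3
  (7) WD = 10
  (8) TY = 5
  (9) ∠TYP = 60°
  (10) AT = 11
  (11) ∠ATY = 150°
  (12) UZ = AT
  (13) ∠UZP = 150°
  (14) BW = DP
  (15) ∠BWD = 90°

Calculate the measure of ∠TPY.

From the given relations: YP = DZ = 10.
Step 1: By the law of cosines on triangle PYT: PT² = 10² + 5² − 2·10·5·cos(60°) = 75, so PT = 5·√3.
Step 2: By the inverse law of cosines on triangle TPY: cos(∠TPY) = ((5·√3)² + 10² − 5²) / (2·5·√3·10) = 150/173.21 = 0.866, so ∠TPY = 30°.

Therefore, the measure of angle ∠TPY = 30°.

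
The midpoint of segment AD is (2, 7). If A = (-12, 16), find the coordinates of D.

Using the midpoint formula: M = ((x1 + x2)/2, (y1 + y2)/2)
We know M = (2, 7) and A = (-12, 16)
For x: 2 = (-12 + x2)/2, so x2 = 2*2 - -12 = 16
For y: 7 = (16 + y2)/2, so y2 = 2*7 - 16 = -2
D = (16, -2)

(16, -2)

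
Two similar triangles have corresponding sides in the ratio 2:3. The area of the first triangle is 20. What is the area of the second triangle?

The ratio of areas of similar triangles = (side ratio)^2.
Side ratio = 2:3, so area ratio = 4:9.
Area of the second triangle / Area of the first triangle = 9/4
Area of the second triangle = 20 * 9/4 = 45

45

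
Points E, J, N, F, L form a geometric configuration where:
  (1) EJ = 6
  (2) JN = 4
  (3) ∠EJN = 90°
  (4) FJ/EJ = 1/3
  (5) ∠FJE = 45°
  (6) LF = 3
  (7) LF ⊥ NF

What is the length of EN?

Step 1: By the law of cosines on triangle EJN: EN² = 6² + 4² − 2·6·4·cos(90°) = 52, so EN = 2·√13.

Therefore, the length of EN = 2·√13.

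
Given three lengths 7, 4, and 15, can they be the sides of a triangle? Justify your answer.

The longest side is 15. The other two sides sum to 4 + 7 = 11.
Since 11 ≤ 15, the two shorter sides cannot reach around to close the triangle.

No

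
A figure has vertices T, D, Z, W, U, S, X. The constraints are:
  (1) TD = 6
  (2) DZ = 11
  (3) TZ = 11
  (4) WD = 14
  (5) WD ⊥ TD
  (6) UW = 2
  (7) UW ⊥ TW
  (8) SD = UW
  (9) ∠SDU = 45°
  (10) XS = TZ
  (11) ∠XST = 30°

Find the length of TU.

Step 1: By the law of cosines on triangle TDW: TW² = 6² + 14² − 2·6·14·cos(90°) = 232, so TW = 2·√58.
Step 2: By the law of cosines on triangle TWU: TU² = (2·√58)² + 2² − 2·2·√58·2·cos(90°) = 236, so TU = 2·√59.

Therefore, the length of TU = 2·√59.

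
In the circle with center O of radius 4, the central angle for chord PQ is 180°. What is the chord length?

Chord length = 2r sin(θ/2)
= 2 × 4 × sin(180°/2)
= 2 × 4 × sin(90°)
= 8

8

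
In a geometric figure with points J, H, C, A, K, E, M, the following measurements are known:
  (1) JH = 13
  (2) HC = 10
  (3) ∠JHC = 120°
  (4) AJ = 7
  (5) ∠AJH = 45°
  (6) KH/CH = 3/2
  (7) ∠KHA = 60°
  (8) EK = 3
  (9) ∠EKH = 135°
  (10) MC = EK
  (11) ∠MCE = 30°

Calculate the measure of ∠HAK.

From the given relations: KH = 3/2·CH = 3/2·10 = 15.
Step 1: By the law of cosines on triangle AJH: AH² = 7² + 13² − 2·7·13·cos(45°) = 89.31, so AH ≈ 9.45.
Step 2: By the law of cosines on triangle AHK: AK² = 9.45² + 15² − 2·9.45·15·cos(60°) = 172.55, so AK ≈ 13.14.
Step 3: By the inverse law of cosines on triangle HAK: cos(∠HAK) = (9.45² + 13.14² − 15²) / (2·9.45·13.14) = 36.86/248.28 = 0.1485, so ∠HAK = 81.46°.

Therefore, the measure of angle ∠HAK = 81.46°.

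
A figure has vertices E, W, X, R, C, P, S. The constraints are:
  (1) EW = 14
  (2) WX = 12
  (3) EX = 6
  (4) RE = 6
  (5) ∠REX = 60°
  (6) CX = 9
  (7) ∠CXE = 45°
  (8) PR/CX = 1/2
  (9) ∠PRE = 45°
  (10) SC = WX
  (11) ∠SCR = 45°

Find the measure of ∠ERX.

Step 1: By the law of cosines on triangle REX: RX² = 6² + 6² − 2·6·6·cos(60°) = 36, so RX = 6.
Step 2: By the inverse law of cosines on triangle ERX: cos(∠ERX) = (6² + 6² − 6²) / (2·6·6) = 36/72 = 0.5, so ∠ERX = 60°.

Therefore, the measure of angle ∠ERX = 60°.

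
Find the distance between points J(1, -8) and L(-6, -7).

The horizontal distance is |-6 - 1| = 7 and the vertical distance is |-7 - -8| = 1.
By the Pythagorean theorem, d = sqrt(7^2 + 1^2) = sqrt(50) = 5*sqrt(2).

5*sqrt(2)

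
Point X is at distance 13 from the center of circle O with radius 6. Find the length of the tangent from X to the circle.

The tangent, radius, and line from the external point to the center form a right triangle.
The right angle is where the tangent meets the radius.
By the Pythagorean theorem: tangent² + 6² = 13²
tangent² = 169 - 36 = 133
tangent = sqrt(133)

sqrt(133)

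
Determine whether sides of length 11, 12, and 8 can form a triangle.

Check all three triangle inequalities:
11 + 12 = 23 > 8 ✓
11 + 8 = 19 > 12 ✓
12 + 8 = 20 > 11 ✓
All conditions hold, so these sides form a valid triangle.

Yes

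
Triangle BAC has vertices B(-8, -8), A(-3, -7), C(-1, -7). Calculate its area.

Shoelace: Area = (1/2)|-8(-7--7) + -3(-7--8) + -1(-8--7)| = (1/2)(2) = 1

1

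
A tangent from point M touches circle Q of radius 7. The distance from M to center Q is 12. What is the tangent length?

tangent = √(d² - r²) = √(12² - 7²) = √(144 - 49) = √95 = sqrt(95)

sqrt(95)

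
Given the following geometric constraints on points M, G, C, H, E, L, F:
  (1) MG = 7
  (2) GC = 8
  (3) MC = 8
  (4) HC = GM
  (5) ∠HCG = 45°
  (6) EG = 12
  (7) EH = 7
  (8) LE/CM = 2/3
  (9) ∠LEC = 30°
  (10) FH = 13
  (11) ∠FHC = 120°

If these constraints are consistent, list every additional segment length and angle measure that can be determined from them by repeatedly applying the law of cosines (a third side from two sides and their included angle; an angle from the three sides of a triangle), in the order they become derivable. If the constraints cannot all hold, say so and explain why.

The constraints are consistent. Derivable facts, in order:
After 1 step:
- CF ≈ 17.58
- GH ≈ 5.81
- ∠CGM = 64.06°
- ∠CMG = 64.06°
- ∠GCM = 51.89°
After 2 steps:
- ∠CFH = 20.17°
- ∠CGH = 58.36°
- ∠CHG = 76.64°
- ∠EGH = 22.62°
- ∠EHG = 138.75°
- ∠FCH = 39.83°
- ∠GEH = 18.63°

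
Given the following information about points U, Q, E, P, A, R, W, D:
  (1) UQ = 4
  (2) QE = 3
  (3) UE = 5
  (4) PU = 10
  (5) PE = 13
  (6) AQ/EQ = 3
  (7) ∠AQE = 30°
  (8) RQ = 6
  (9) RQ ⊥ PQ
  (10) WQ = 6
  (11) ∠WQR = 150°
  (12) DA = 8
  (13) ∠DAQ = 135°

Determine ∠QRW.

Step 1: By the law of cosines on triangle RQW: RW² = 6² + 6² − 2·6·6·cos(150°) = 134.35, so RW ≈ 11.59.
Step 2: By the inverse law of cosines on triangle QRW: cos(∠QRW) = (6² + 11.59² − 6²) / (2·6·11.59) = 134.35/139.09 = 0.9659, so ∠QRW = 15°.

Therefore, the measure of angle ∠QRW = 15°.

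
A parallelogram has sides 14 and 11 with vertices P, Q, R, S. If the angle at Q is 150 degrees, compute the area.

Area = 14 * 11 * sin(150°) = 154 * 1/2 = 77

77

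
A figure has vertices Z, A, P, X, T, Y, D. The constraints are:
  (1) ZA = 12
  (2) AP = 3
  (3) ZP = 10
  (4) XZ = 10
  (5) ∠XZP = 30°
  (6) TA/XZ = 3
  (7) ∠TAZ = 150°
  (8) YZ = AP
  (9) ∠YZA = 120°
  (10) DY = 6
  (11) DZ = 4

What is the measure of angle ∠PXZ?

Step 1: By the law of cosines on triangle XZP: XP² = 10² + 10² − 2·10·10·cos(30°) = 26.79, so XP ≈ 5.18.
Step 2: By the inverse law of cosines on triangle PXZ: cos(∠PXZ) = (5.18² + 10² − 10²) / (2·5.18·10) = 26.79/103.53 = 0.2588, so ∠PXZ = 75°.

Therefore, the measure of angle ∠PXZ = 75°.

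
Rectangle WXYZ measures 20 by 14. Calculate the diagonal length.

Using the Pythagorean theorem:
d² = 20² + 14² = 400 + 196 = 596
d = sqrt(596) = 2*sqrt(149)

2*sqrt(149)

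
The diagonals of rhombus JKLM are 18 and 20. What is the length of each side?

In a rhombus, the diagonals bisect each other perpendicularly, creating four congruent right triangles.
Each triangle has legs 9 (half of 18) and 10 (half of 20).
The hypotenuse of each right triangle is a side of the rhombus:
side = sqrt(9^2 + 10^2) = sqrt(181)

sqrt(181)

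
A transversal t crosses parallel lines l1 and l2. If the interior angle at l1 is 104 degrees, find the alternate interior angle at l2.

Alternate interior angles formed by parallel lines and a transversal are equal.
The given angle is 104 degrees.
The alternate interior angle = 104 degrees.

104 degrees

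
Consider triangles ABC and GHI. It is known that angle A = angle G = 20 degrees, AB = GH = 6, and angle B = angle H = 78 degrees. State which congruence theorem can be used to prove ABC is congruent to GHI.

Consider the given information: angle A = angle G = 20 degrees, AB = GH = 6, and angle B = angle H = 78 degrees
This is not AAS or HL: AAS requires two angles and a non-included side. HL only applies to right triangles with matching hypotenuse and leg.
The correct criterion is ASA. Two pairs of corresponding angles and the included side are equal (Angle-Side-Angle).

ASA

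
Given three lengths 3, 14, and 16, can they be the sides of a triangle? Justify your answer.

Sort the sides: 3, 14, 16.
It suffices to check that the sum of the two smallest exceeds the largest:
3 + 14 = 17 > 16. ✓
Yes, a valid triangle can be formed.

Yes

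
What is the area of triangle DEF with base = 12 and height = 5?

A triangle's area is half the area of a rectangle with the same base and height.
Area = (1/2) * 12 * 5 = 30.

30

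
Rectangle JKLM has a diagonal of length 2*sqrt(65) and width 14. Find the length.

b = sqrt(d^2 - a^2) = sqrt(260 - 196) = sqrt(64) = 8

8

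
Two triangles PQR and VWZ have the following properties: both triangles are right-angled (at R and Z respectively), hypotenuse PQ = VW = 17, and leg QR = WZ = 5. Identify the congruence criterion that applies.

Consider the given information: both triangles are right-angled (at R and Z respectively), hypotenuse PQ = VW = 17, and leg QR = WZ = 5
This is not ASA or AAS: ASA requires two angles and the side between them. AAS requires two angles and a non-included side.
The correct criterion is HL. The hypotenuse and one leg of two right triangles are equal (Hypotenuse-Leg).

HL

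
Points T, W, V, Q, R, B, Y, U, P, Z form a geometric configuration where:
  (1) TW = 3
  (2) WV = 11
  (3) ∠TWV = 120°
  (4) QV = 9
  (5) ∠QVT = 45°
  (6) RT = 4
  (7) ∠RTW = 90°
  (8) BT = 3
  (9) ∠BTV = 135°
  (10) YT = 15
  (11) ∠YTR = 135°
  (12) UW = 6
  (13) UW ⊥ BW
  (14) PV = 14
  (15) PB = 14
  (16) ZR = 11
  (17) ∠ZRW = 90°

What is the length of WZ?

Step 1: By the law of cosines on triangle RTW: RW² = 4² + 3² − 2·4·3·cos(90°) = 25, so RW = 5.
Step 2: By the law of cosines on triangle WRZ: WZ² = 5² + 11² − 2·5·11·cos(90°) = 146, so WZ = √146.

Therefore, the length of WZ = √146.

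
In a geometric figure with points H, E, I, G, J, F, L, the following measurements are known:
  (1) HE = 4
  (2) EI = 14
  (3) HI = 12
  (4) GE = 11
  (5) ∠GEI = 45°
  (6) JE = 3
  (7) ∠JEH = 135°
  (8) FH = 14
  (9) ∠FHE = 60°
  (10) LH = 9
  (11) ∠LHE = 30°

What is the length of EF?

Step 1: By the law of cosines on triangle EHF: EF² = 4² + 14² − 2·4·14·cos(60°) = 156, so EF = 2·√39.

Therefore, the length of EF = 2·√39.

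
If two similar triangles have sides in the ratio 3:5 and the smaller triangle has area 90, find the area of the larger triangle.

For similar figures, the area ratio equals the square of the side ratio.
Side ratio (the smaller triangle to the larger triangle) = 3:5, so area ratio = 3^2:5^2 = 9:25.
If the area of the smaller triangle is 90, then the area of the larger triangle = 90 * (25/9) = 250.

250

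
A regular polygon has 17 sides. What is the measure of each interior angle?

Each interior angle of a regular n-gon is (n - 2) * 180 / n.
For n = 17: (17 - 2) * 180 / 17 = 2700/17 = 2700/17 degrees.

2700/17 degrees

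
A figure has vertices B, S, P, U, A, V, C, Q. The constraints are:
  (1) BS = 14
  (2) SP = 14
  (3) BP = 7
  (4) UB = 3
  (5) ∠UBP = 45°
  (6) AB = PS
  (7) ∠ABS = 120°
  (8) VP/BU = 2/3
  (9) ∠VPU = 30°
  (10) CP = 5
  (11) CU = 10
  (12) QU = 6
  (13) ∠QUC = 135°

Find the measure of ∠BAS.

From the given relations: AB = PS = 14.
Step 1: By the law of cosines on triangle ABS: AS² = 14² + 14² − 2·14·14·cos(120°) = 588, so AS = 14·√3.
Step 2: By the inverse law of cosines on triangle BAS: cos(∠BAS) = (14² + (14·√3)² − 14²) / (2·14·14·√3) = 588/678.96 = 0.866, so ∠BAS = 30°.

Therefore, the measure of angle ∠BAS = 30°.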